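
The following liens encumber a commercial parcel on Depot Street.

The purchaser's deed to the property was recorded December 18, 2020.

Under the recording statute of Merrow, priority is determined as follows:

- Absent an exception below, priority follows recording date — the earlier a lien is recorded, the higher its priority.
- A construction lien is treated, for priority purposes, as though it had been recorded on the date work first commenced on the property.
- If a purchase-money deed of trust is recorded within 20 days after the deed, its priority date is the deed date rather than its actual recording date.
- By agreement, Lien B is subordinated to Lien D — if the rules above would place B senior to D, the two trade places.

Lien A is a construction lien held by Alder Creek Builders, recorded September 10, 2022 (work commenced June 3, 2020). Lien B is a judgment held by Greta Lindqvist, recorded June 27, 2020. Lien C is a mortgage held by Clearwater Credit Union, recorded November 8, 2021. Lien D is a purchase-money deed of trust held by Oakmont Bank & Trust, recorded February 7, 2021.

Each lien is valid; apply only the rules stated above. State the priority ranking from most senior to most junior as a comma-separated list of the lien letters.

First, effective dates: A relates back to June 3, 2020 (work commenced); D missed the 20-day window (51 days after the deed), so its recording date stands.
By effective date, earliest first: A (June 3, 2020), B (June 27, 2020), D (February 7, 2021), C (November 8, 2021).
B is senior to D before the subordination, so the two trade places.

A, D, B, C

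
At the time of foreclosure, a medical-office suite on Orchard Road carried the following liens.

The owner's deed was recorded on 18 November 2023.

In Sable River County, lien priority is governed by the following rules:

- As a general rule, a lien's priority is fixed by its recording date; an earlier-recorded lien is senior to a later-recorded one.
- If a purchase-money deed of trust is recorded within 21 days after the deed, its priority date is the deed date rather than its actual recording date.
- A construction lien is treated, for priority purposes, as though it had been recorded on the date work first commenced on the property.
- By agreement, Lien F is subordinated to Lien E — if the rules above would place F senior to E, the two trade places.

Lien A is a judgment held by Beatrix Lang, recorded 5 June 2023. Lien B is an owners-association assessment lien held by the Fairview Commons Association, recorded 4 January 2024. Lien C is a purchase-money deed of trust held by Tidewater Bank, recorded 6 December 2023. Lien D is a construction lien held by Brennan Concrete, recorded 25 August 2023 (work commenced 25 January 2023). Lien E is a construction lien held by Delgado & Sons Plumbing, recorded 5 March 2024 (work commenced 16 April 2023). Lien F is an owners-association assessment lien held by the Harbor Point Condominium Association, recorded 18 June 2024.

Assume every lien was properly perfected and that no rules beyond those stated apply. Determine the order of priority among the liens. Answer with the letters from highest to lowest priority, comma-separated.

Adjusting effective dates: C relates back to the deed date 18 November 2023; D's effective date is 25 January 2023, when work began; E is treated as recorded 16 April 2023, the work-commencement date.
By effective date: D (25 January 2023), E (16 April 2023), A (5 June 2023), C (18 November 2023), B (4 January 2024), F (18 June 2024).
F already ranks below E; the subordination has no effect.

D, E, A, C, B, F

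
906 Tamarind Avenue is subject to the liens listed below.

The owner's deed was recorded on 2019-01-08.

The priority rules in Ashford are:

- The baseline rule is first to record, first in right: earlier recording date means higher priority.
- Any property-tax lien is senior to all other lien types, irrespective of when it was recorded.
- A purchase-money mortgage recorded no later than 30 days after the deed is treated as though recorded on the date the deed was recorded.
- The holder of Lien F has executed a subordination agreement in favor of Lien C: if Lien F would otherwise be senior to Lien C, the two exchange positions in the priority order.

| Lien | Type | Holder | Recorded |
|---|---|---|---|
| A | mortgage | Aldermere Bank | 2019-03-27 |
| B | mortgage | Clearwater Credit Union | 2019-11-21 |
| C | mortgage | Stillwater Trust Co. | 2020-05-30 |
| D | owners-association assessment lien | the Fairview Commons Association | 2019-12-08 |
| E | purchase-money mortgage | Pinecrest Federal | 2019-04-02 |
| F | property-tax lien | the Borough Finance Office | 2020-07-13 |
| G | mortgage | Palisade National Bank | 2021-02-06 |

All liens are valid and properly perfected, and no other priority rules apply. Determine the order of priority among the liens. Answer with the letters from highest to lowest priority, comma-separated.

C, A, E, B, D, F, G

First, effective dates: E missed the 30-day window (84 days after the deed), so its recording date stands.
As a property-tax lien, F is senior to every other lien.
Among the remaining liens, by effective date: A (2019-03-27), E (2019-04-02), B (2019-11-21), D (2019-12-08), C (2020-05-30), G (2021-02-06).
F is senior to C before the subordination, so the two trade places.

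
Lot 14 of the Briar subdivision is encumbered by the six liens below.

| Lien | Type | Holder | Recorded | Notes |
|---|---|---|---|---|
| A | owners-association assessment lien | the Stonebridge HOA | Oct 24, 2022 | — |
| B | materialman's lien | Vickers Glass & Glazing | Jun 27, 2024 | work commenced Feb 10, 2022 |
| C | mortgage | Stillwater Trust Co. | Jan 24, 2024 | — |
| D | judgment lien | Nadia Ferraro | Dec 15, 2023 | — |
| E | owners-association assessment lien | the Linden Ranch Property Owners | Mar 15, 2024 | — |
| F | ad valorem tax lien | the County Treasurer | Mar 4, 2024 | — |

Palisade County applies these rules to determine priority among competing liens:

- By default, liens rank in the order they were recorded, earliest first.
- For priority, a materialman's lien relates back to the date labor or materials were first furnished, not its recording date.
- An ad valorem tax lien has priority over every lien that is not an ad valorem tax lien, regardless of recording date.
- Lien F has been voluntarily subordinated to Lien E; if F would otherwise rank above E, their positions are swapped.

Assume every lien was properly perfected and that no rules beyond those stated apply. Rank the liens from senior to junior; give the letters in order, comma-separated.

First, effective dates: B is treated as recorded Feb 10, 2022, the work-commencement date.
F is an ad valorem tax lien, so it outranks all other liens regardless of date.
The other liens, earliest effective date first: B (Feb 10, 2022), A (Oct 24, 2022), D (Dec 15, 2023), C (Jan 24, 2024), E (Mar 15, 2024).
F would otherwise be senior to E, so under the subordination agreement F and E exchange positions.

E, B, A, D, C, F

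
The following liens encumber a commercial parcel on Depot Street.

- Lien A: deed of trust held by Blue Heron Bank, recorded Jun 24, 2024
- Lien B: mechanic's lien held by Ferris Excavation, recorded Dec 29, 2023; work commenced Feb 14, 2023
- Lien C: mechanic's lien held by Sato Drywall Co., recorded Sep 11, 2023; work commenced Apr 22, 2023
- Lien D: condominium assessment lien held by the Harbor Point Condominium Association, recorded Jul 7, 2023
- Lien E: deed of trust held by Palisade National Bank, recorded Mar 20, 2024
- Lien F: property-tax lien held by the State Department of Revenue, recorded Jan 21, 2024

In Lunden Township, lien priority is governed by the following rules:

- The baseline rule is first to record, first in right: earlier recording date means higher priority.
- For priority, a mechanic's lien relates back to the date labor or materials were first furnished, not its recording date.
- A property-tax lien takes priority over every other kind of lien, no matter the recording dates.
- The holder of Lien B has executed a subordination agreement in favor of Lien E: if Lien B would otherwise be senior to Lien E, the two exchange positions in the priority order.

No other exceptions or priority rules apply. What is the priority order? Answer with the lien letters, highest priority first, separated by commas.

First, effective dates: B's effective date is Feb 14, 2023, when work began; C is treated as recorded Apr 22, 2023, the work-commencement date.
As a property-tax lien, F is senior to every other lien.
The other liens, earliest effective date first: B (Feb 14, 2023), C (Apr 22, 2023), D (Jul 7, 2023), E (Mar 20, 2024), A (Jun 24, 2024).
Because B would otherwise rank above E, the subordination swaps them.

F, E, C, D, B, A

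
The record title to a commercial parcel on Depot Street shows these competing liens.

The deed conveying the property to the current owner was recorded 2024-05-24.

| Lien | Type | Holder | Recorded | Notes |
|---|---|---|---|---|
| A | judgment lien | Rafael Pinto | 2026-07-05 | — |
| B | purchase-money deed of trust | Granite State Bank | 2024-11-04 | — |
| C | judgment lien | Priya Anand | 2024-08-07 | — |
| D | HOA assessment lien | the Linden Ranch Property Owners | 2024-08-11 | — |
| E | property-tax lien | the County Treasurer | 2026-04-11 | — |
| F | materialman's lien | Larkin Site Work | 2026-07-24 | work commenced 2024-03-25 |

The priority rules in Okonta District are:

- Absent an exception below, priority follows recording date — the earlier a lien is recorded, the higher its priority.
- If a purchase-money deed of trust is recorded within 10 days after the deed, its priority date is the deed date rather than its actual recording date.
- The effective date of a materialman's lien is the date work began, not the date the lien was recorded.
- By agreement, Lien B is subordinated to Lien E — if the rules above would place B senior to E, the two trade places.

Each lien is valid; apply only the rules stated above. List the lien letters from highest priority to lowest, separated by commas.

First, effective dates: B missed the 10-day window (164 days after the deed), so its recording date stands; F is treated as recorded 2024-03-25, the work-commencement date.
By effective date: F (2024-03-25), C (2024-08-07), D (2024-08-11), B (2024-11-04), E (2026-04-11), A (2026-07-05).
B is senior to E before the subordination, so the two trade places.

F, C, D, E, B, A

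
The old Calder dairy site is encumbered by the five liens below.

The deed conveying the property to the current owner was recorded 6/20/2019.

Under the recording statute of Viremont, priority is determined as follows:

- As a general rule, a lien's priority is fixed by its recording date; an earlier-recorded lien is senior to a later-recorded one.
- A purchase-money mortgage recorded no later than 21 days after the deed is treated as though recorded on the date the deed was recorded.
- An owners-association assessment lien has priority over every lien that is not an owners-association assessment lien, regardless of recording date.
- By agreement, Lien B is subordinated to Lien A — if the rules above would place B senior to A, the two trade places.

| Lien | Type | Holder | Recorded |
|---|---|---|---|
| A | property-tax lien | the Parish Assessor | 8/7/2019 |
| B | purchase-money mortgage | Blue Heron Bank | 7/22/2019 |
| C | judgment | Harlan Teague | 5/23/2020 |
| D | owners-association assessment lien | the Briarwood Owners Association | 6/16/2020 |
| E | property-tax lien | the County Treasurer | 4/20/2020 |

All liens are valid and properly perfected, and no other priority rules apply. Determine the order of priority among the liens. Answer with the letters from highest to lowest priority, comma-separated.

D, A, B, E, C

First, effective dates: B missed the 21-day window (32 days after the deed), so its recording date stands.
D, as an owners-association assessment lien, has superpriority and ranks first.
The other liens, earliest effective date first: B (7/22/2019), A (8/7/2019), E (4/20/2020), C (5/23/2020).
Because B would otherwise rank above A, the subordination swaps them.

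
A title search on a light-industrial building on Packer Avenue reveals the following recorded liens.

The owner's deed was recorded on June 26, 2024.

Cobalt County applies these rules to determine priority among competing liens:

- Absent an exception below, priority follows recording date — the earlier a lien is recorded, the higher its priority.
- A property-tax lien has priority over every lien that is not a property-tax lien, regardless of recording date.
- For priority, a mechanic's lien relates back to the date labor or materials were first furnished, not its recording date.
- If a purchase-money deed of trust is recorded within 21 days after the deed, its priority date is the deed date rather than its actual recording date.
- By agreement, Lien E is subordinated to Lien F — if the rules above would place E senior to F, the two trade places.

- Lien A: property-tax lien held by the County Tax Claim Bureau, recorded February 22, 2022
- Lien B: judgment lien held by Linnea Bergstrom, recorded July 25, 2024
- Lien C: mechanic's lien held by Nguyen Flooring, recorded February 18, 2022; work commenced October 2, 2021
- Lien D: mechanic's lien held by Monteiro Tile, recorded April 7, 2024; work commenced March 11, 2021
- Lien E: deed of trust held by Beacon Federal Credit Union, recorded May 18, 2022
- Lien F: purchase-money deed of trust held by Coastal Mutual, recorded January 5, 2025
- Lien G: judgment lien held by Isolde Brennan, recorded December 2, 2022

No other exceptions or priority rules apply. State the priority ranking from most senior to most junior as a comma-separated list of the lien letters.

Effective dates after the stated exceptions: C relates back to October 2, 2021 (work commenced); D is treated as recorded March 11, 2021, the work-commencement date; F missed the 21-day window (193 days after the deed), so its recording date stands.
A is a property-tax lien, so it outranks all other liens regardless of date.
Remaining liens by effective date: D (March 11, 2021), C (October 2, 2021), E (May 18, 2022), G (December 2, 2022), B (July 25, 2024), F (January 5, 2025).
E would otherwise be senior to F, so under the subordination agreement E and F exchange positions.

A, D, C, F, G, B, E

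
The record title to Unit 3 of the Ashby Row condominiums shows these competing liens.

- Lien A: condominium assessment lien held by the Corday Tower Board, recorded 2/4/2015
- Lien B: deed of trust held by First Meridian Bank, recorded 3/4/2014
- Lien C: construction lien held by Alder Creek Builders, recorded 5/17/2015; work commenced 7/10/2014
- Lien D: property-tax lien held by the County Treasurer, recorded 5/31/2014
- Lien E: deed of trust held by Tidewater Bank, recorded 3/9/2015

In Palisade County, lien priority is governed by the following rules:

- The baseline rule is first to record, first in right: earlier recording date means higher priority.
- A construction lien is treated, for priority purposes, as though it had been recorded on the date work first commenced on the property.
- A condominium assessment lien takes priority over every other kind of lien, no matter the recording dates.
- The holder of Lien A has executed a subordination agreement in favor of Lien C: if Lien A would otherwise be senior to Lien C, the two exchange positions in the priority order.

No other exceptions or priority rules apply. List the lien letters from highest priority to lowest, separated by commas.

C, B, D, A, E

Adjusting effective dates: C relates back to 7/10/2014 (work commenced).
As a condominium assessment lien, A is senior to every other lien.
Remaining liens by effective date: B (3/4/2014), D (5/31/2014), C (7/10/2014), E (3/9/2015).
The subordination applies — A was senior to C — so A and C swap.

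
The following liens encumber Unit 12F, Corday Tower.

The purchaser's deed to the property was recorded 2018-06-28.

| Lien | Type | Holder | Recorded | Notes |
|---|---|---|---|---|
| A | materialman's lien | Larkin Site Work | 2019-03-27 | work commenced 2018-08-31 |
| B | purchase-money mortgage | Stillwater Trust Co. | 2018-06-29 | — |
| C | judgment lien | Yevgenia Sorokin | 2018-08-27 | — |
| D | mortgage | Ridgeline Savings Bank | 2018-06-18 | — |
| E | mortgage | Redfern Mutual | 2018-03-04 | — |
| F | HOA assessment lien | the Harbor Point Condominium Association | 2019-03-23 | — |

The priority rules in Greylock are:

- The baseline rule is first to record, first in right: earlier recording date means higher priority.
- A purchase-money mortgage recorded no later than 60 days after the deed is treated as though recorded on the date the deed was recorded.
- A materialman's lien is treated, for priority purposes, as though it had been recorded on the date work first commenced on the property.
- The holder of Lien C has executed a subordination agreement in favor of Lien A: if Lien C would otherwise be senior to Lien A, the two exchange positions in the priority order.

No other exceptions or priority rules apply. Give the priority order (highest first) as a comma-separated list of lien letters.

Effective dates: A relates back to 2018-08-31 (work commenced); B relates back to the deed date 2018-06-28.
Ordering by effective date: E (2018-03-04), D (2018-06-18), B (2018-06-28), C (2018-08-27), A (2018-08-31), F (2019-03-23).
C is senior to A before the subordination, so the two trade places.

E, D, B, A, C, F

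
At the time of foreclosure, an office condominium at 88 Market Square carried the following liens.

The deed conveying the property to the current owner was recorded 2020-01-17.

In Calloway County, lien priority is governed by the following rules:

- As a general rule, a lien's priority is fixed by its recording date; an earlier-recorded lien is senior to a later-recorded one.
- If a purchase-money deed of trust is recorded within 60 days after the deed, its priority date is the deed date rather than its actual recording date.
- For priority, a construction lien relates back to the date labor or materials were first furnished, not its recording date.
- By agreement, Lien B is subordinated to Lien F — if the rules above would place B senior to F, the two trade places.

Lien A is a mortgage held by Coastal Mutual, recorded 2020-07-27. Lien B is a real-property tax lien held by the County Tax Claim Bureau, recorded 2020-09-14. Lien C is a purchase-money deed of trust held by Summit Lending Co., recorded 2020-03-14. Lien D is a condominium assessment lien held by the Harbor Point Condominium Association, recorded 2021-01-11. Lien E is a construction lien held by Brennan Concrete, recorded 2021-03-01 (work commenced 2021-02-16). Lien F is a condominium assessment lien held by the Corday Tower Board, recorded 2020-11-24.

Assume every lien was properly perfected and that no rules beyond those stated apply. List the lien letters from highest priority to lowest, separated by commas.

C, A, F, B, D, E

Effective dates after the stated exceptions: C relates back to the deed date 2020-01-17; E is treated as recorded 2021-02-16, the work-commencement date.
Ordering by effective date: C (2020-01-17), A (2020-07-27), B (2020-09-14), F (2020-11-24), D (2021-01-11), E (2021-02-16).
The subordination applies — B was senior to F — so B and F swap.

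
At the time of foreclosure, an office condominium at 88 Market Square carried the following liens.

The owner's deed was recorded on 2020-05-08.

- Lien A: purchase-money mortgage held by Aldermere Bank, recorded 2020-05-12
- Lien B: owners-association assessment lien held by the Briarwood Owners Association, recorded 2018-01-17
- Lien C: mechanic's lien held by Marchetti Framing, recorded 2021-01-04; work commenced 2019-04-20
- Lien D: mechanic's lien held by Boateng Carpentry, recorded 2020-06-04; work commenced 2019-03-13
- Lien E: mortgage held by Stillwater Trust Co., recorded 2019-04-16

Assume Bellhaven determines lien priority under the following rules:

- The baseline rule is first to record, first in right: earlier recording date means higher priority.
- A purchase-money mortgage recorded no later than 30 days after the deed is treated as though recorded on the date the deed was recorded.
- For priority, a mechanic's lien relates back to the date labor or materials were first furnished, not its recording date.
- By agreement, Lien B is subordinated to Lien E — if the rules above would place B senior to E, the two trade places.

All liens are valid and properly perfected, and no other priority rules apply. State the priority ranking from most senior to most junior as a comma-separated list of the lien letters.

Adjusting effective dates: A relates back to the deed date 2020-05-08; C relates back to 2019-04-20 (work commenced); D's effective date is 2019-03-13, when work began.
By effective date, earliest first: B (2018-01-17), D (2019-03-13), E (2019-04-16), C (2019-04-20), A (2020-05-08).
B is senior to E before the subordination, so the two trade places.

E, D, B, C, A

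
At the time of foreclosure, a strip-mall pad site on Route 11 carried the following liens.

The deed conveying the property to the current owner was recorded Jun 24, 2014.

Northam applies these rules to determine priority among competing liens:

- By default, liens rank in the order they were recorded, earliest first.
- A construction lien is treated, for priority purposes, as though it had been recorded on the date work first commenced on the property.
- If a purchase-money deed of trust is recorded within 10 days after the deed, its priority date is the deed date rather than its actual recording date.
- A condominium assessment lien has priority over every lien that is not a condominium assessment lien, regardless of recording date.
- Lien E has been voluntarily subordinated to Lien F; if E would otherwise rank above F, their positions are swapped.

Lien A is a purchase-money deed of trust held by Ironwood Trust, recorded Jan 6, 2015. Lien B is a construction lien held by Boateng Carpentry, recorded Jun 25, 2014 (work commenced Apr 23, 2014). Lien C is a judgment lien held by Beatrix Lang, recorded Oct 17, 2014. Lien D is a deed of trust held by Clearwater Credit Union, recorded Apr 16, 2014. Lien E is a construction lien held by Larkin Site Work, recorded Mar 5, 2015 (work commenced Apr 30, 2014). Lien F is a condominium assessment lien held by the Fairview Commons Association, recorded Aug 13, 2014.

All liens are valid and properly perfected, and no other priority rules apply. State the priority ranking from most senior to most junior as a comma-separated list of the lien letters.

F, D, B, E, C, A

First, effective dates: A missed the 10-day window (196 days after the deed), so its recording date stands; B is treated as recorded Apr 23, 2014, the work-commencement date; E is treated as recorded Apr 30, 2014, the work-commencement date.
F is a condominium assessment lien and takes priority over every other lien.
Among the remaining liens, by effective date: D (Apr 16, 2014), B (Apr 23, 2014), E (Apr 30, 2014), C (Oct 17, 2014), A (Jan 6, 2015).
E is already junior to F, so the subordination agreement changes nothing.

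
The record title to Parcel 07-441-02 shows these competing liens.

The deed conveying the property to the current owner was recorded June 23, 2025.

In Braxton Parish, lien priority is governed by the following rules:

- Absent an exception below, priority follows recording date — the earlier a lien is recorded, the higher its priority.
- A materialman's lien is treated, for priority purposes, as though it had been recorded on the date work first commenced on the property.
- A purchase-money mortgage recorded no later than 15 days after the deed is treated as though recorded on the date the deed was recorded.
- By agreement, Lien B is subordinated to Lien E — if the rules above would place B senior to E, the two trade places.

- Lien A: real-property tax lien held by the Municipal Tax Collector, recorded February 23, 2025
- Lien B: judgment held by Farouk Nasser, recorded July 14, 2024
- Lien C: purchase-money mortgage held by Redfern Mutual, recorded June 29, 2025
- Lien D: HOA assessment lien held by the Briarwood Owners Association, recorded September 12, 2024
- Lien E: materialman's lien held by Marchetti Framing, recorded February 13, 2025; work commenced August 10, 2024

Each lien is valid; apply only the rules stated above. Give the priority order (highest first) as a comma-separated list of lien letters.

E, B, D, A, C

Adjusting effective dates: C's effective date is the deed date, June 23, 2025; E is treated as recorded August 10, 2024, the work-commencement date.
By effective date, earliest first: B (July 14, 2024), E (August 10, 2024), D (September 12, 2024), A (February 23, 2025), C (June 23, 2025).
The subordination applies — B was senior to E — so B and E swap.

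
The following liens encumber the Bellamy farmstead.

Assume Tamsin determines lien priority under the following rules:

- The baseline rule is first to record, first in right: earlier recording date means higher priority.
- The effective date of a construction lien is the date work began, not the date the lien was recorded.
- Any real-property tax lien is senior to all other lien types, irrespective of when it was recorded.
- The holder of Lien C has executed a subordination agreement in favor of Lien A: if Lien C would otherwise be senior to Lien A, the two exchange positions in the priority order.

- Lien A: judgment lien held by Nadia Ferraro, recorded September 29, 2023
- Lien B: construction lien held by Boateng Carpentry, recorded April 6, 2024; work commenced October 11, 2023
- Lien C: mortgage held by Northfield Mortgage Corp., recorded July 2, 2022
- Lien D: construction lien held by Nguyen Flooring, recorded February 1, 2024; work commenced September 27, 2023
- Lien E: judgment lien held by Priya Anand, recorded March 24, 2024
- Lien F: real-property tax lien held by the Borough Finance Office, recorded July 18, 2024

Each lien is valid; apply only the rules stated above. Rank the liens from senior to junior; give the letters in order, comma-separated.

F, A, D, C, B, E

First, effective dates: B's effective date is October 11, 2023, when work began; D is treated as recorded September 27, 2023, the work-commencement date.
F is a real-property tax lien, so it outranks all other liens regardless of date.
Remaining liens by effective date: C (July 2, 2022), D (September 27, 2023), A (September 29, 2023), B (October 11, 2023), E (March 24, 2024).
C would otherwise be senior to A, so under the subordination agreement C and A exchange positions.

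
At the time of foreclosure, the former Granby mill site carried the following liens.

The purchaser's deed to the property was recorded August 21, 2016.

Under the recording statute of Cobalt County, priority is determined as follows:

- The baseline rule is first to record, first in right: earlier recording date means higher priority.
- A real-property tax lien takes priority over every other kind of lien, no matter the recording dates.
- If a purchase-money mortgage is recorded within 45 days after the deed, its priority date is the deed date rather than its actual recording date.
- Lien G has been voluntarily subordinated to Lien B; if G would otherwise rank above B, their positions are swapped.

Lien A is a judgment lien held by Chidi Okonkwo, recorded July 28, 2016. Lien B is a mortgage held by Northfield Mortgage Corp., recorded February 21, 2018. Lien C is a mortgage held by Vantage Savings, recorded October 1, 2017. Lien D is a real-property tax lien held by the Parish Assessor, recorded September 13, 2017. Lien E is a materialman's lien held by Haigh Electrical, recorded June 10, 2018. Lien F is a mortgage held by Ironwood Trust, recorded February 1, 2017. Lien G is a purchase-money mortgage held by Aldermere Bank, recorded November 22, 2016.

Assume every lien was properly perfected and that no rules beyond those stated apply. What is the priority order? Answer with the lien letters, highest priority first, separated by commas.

D, A, B, F, C, G, E

First, effective dates: G was recorded 93 days after the deed, outside the 45-day window, so it keeps its recording date.
D is a real-property tax lien and takes priority over every other lien.
Among the remaining liens, by effective date: A (July 28, 2016), G (November 22, 2016), F (February 1, 2017), C (October 1, 2017), B (February 21, 2018), E (June 10, 2018).
G would otherwise be senior to B, so under the subordination agreement G and B exchange positions.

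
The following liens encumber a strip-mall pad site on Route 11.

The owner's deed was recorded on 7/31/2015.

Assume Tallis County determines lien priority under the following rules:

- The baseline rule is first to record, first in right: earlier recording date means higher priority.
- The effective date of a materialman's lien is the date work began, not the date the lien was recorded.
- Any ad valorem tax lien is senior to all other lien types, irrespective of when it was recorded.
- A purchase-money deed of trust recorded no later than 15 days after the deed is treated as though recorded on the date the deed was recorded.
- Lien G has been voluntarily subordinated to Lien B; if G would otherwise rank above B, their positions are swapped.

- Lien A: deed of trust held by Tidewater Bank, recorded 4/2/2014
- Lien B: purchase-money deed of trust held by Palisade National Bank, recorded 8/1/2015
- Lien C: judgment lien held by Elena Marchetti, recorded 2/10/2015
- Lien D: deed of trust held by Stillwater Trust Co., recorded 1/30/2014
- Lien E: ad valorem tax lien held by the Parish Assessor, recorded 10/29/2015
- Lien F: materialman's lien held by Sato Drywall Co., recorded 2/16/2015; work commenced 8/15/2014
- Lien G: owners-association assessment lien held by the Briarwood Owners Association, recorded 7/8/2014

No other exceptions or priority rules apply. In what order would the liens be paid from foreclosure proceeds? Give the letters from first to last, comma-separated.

Effective dates after the stated exceptions: B was recorded within the 15-day window, so its effective date is the deed date 7/31/2015; F is treated as recorded 8/15/2014, the work-commencement date.
E is an ad valorem tax lien and takes priority over every other lien.
Among the remaining liens, by effective date: D (1/30/2014), A (4/2/2014), G (7/8/2014), F (8/15/2014), C (2/10/2015), B (7/31/2015).
G would otherwise be senior to B, so under the subordination agreement G and B exchange positions.

E, D, A, B, F, C, G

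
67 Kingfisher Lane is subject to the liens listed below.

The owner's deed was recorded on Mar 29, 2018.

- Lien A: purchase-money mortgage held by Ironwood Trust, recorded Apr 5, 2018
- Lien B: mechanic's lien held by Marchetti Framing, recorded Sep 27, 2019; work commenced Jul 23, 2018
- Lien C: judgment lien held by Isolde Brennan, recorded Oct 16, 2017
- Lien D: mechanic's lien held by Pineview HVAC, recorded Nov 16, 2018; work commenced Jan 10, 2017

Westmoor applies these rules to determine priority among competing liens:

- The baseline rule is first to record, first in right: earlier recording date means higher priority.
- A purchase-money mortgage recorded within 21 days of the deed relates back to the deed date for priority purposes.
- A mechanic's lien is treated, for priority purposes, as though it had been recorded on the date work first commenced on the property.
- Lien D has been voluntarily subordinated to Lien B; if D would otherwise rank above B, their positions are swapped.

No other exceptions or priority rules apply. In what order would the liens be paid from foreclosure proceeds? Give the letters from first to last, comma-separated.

B, C, A, D

Adjusting effective dates: A's effective date is the deed date, Mar 29, 2018; B relates back to Jul 23, 2018 (work commenced); D relates back to Jan 10, 2017 (work commenced).
By effective date: D (Jan 10, 2017), C (Oct 16, 2017), A (Mar 29, 2018), B (Jul 23, 2018).
The subordination applies — D was senior to B — so D and B swap.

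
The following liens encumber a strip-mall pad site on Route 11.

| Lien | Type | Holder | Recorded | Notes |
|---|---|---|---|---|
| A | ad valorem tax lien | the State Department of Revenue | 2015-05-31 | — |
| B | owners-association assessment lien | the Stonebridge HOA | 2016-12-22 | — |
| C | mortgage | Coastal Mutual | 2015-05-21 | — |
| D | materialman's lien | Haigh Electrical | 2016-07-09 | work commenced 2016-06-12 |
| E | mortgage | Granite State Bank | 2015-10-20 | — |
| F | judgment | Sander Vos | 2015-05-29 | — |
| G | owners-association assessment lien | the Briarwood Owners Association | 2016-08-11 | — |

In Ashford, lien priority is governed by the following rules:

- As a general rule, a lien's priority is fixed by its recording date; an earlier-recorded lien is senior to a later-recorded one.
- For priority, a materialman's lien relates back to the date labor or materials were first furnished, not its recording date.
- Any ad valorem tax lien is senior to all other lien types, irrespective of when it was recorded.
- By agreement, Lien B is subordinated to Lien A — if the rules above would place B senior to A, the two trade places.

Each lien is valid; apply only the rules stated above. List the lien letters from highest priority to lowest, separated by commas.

A, C, F, E, D, G, B

Effective dates: D's effective date is 2016-06-12, when work began.
As an ad valorem tax lien, A is senior to every other lien.
Remaining liens by effective date: C (2015-05-21), F (2015-05-29), E (2015-10-20), D (2016-06-12), G (2016-08-11), B (2016-12-22).
B is already junior to A, so the subordination agreement changes nothing.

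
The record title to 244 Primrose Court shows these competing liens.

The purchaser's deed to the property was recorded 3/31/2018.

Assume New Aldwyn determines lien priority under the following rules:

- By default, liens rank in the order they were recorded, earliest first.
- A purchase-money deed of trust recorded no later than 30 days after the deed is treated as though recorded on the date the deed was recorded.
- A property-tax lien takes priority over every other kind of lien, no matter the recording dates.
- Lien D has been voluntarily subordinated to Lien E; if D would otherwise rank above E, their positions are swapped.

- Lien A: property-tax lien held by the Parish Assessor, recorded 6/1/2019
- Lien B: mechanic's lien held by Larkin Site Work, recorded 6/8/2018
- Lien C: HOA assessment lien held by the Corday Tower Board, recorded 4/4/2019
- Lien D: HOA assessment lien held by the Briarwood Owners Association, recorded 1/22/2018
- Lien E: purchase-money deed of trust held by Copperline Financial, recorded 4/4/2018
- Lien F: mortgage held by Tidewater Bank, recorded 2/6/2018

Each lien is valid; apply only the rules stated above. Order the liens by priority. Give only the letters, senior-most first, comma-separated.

Effective dates: E's effective date is the deed date, 3/31/2018.
As a property-tax lien, A is senior to every other lien.
The other liens, earliest effective date first: D (1/22/2018), F (2/6/2018), E (3/31/2018), B (6/8/2018), C (4/4/2019).
D would otherwise be senior to E, so under the subordination agreement D and E exchange positions.

A, E, F, D, B, C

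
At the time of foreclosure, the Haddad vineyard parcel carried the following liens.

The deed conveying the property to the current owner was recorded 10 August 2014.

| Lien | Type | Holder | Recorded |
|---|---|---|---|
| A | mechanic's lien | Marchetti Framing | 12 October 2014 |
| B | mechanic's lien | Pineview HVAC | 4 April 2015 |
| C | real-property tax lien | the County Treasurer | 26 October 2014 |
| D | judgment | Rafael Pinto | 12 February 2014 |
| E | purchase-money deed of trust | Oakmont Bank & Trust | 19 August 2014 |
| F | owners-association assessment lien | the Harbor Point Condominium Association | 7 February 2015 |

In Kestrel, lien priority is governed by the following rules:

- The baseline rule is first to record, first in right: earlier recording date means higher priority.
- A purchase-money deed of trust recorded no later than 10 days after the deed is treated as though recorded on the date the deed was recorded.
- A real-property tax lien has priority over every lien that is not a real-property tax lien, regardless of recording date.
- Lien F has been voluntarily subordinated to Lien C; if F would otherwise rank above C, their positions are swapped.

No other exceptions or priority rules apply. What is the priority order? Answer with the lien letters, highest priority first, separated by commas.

Adjusting effective dates: E was recorded within the 10-day window, so its effective date is the deed date 10 August 2014.
C is a real-property tax lien, so it outranks all other liens regardless of date.
The other liens, earliest effective date first: D (12 February 2014), E (10 August 2014), A (12 October 2014), F (7 February 2015), B (4 April 2015).
Since F is not senior to C, the subordination leaves the order unchanged.

C, D, E, A, F, B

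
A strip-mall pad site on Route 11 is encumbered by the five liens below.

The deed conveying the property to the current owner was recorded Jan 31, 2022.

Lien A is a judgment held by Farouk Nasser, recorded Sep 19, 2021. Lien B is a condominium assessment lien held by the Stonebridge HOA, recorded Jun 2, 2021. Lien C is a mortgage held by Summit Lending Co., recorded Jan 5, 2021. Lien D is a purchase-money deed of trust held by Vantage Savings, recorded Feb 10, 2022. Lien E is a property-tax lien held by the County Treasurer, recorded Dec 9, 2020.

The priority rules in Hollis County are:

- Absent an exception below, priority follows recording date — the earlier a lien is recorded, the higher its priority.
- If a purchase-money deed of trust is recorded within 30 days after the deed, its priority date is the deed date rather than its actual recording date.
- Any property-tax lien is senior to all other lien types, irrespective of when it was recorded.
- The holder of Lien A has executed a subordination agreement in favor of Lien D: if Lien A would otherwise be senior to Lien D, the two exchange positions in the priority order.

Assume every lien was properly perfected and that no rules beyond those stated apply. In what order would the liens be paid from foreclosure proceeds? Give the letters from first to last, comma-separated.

First, effective dates: D was recorded within the 30-day window, so its effective date is the deed date Jan 31, 2022.
E, as a property-tax lien, has superpriority and ranks first.
Among the remaining liens, by effective date: C (Jan 5, 2021), B (Jun 2, 2021), A (Sep 19, 2021), D (Jan 31, 2022).
Because A would otherwise rank above D, the subordination swaps them.

E, C, B, D, A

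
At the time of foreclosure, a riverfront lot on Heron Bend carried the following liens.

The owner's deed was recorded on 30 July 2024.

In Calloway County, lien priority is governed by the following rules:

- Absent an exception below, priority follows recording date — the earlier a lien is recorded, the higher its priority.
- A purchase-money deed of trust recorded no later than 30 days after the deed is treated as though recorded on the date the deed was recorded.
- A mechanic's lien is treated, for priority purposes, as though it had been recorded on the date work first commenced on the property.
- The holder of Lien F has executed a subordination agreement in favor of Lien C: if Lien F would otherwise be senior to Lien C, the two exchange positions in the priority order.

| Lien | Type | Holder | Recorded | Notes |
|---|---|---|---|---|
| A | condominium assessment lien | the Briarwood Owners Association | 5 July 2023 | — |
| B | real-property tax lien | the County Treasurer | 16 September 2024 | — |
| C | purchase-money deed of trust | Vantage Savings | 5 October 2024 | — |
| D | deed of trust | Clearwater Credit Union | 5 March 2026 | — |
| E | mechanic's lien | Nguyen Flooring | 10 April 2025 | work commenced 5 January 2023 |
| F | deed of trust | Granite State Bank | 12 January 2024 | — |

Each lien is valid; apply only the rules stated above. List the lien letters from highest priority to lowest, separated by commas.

E, A, C, B, F, D

Adjusting effective dates: C missed the 30-day window (67 days after the deed), so its recording date stands; E relates back to 5 January 2023 (work commenced).
By effective date: E (5 January 2023), A (5 July 2023), F (12 January 2024), B (16 September 2024), C (5 October 2024), D (5 March 2026).
F would otherwise be senior to C, so under the subordination agreement F and C exchange positions.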